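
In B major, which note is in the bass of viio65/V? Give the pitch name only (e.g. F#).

G#

The applied chord viio65/V is rooted on E#: E#-G#-B-D.
The figure 65 means first inversion — the third is in the bass.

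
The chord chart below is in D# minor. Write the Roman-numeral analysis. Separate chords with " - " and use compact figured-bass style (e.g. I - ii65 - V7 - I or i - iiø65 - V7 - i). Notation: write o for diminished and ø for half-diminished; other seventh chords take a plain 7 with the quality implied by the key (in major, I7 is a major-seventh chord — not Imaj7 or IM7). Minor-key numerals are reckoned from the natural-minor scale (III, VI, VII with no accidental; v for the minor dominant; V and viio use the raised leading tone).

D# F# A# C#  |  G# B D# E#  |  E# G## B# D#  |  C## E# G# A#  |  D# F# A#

i7 - iiø65 - V7/V - V65 - i

D#-F#-A#-C# has root D#, degree 1 in D# minor, so i7.
G#-B-D#-E#: root E# is the supertonic; half-diminished seventh chord there is iiø65.
E#-G##-B#-D#: a dominant seventh chord on E#, the applied dominant of V → V7/V.
C##-E#-G#-A#: root A# is the dominant; dominant seventh chord there is V65.
D#-F#-A# has root D#, degree 1 in D# minor, so i.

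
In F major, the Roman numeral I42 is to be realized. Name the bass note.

E

I in F major has root F; the chord is F-A-C-E.
The figure 42 means third inversion — the seventh is in the bass.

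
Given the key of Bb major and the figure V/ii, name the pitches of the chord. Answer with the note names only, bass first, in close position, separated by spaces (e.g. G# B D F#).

The slash means an applied dominant: we want the dominant of ii. In Bb major, ii is C minor, and its dominant is built on G.
Building a major triad on G gives G-B-D.

G B D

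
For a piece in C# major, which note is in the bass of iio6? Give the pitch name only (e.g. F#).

iio in C# major has root D#; the chord is D#-F#-A.
The figure 6 means first inversion — the third is in the bass.

F#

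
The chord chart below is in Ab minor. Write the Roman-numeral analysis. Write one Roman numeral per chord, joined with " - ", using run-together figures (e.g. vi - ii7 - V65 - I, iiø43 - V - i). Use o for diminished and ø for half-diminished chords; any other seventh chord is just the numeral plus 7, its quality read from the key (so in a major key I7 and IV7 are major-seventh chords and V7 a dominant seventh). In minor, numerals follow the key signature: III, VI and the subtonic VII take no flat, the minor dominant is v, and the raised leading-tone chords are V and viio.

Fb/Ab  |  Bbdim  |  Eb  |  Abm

VI6 - iio - V - i

Fb/Ab has root Fb, degree 6 in Ab minor, so VI6.
Bbdim: diminished triad on Bb = scale degree 2 → iio.
Eb: root Eb is the dominant; major triad there is V.
Abm: minor triad on Ab = scale degree 1 → i.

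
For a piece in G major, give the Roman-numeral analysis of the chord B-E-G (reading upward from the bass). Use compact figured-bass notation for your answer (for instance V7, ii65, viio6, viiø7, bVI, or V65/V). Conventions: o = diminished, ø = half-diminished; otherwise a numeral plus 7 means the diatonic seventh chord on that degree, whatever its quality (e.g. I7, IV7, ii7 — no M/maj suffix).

vi64

The pitches E-G-B form a minor triad rooted on E.
E is scale degree 6 in G major, and a minor triad on that degree is written vi.
With B in the bass the chord is in second inversion, so the figured bass is 64.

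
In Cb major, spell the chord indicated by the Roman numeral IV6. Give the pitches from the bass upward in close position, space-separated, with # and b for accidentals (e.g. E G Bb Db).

In Cb major, scale degree 4 is Fb, and the diatonic chord built there is a major triad.
That chord is spelled Fb-Ab-Cb.
The figured bass 6 indicates first inversion, placing the third (Ab) in the bass: Ab-Cb-Fb.

Ab Cb Fb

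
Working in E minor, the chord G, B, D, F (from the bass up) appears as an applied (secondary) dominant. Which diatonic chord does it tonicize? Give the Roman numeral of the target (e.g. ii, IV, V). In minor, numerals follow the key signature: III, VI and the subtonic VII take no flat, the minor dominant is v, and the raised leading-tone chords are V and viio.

VI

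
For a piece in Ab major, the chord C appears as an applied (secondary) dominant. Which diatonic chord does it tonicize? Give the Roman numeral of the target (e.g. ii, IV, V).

vi

The chord is a major triad on C.
A dominant resolves down a perfect fifth: C → F. In Ab major, F is scale degree 6, i.e. vi.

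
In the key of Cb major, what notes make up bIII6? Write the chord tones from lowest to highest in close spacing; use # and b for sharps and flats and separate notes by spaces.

Gb Bbb Ebb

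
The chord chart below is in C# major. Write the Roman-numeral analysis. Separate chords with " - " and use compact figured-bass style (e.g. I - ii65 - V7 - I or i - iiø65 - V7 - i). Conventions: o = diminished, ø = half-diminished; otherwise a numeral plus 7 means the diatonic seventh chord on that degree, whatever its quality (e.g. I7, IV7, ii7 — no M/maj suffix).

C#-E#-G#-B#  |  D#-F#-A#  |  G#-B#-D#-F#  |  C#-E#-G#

I7 - ii - V7 - I

C#-E#-G#-B#: major seventh chord on C# = scale degree 1 → I7.
D#-F#-A# has root D#, degree 2 in C# major, so ii.
G#-B#-D#-F#: root G# is the dominant; dominant seventh chord there is V7.
C#-E#-G#: major triad on C# = scale degree 1 → I.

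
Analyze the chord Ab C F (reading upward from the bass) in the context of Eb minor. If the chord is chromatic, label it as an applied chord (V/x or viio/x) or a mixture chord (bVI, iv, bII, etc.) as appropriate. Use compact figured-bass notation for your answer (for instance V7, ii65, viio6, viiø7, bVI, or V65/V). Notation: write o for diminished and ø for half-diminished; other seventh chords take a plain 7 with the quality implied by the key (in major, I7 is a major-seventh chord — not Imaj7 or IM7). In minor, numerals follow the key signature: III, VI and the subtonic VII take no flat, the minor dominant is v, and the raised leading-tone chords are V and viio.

ii6

The pitches F-Ab-C form a minor triad rooted on F.
F is the second degree of Eb minor. This is the minor supertonic, borrowed from the parallel major (the Dorian ii).
With Ab in the bass the chord is in first inversion, so the figured bass is 6.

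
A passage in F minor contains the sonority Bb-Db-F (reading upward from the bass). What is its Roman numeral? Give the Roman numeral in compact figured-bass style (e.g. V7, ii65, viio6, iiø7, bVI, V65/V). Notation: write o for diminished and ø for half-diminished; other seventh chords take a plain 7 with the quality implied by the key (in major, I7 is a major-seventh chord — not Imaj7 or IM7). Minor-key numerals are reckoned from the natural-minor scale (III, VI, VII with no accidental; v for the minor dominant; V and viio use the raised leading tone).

iv

The pitches Bb-Db-F form a minor triad rooted on Bb.
Bb is scale degree 4 in F minor, and a minor triad on that degree is written iv.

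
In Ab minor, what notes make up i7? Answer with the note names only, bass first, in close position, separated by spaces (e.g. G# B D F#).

Ab Cb Eb Gb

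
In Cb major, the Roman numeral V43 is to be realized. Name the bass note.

V in Cb major has root Gb; the chord is Gb-Bb-Db-Fb.
The figure 43 means second inversion — the fifth is in the bass.

Db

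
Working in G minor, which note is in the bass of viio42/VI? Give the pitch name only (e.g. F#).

The applied chord viio42/VI is rooted on D: D-F-Ab-Cb.
The figure 42 means third inversion — the seventh is in the bass.

Cb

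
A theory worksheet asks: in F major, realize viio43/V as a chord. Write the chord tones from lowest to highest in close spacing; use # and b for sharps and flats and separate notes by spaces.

F Ab B D

The slash marks an applied leading-tone chord: viio of V. In F major, V is C, so the leading tone to it is B, a half step below.
Building a fully diminished seventh chord on B gives B-D-F-Ab.
The figured bass 43 indicates second inversion, placing the fifth (F) in the bass: F-Ab-B-D.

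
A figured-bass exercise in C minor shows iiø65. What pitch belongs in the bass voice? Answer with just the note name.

iiø in C minor has root D; the chord is D-F-Ab-C.
The figure 65 means first inversion — the third is in the bass.

F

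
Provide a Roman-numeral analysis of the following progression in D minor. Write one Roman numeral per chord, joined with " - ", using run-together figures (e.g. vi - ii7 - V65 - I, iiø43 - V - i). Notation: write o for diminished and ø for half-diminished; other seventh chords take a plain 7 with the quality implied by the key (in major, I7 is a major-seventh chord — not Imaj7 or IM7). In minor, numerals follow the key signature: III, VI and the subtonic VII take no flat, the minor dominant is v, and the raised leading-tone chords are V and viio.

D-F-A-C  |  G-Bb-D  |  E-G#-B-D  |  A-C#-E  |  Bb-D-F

i7 - iv - V7/V - V - VI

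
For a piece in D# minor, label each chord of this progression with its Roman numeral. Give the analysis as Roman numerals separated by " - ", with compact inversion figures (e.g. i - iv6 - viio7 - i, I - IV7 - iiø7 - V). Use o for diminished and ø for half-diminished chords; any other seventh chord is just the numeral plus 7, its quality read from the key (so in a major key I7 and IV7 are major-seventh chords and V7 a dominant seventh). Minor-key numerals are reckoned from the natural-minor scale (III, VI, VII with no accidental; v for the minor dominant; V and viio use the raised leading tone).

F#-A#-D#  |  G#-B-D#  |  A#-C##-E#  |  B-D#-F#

i6 - iv - V - VI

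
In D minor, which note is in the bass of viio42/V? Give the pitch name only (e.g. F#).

F

The applied chord viio42/V is rooted on G#: G#-B-D-F.
The figure 42 means third inversion — the seventh is in the bass.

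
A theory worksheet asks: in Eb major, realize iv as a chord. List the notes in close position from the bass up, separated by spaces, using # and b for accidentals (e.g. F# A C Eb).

Ab Cb Eb

iv is the minor subdominant, borrowed from the parallel minor. In Eb major that root is Ab.
So the chord is Ab-Cb-Eb, a minor triad.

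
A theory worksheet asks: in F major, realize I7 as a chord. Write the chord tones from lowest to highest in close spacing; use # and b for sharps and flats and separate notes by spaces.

F A C E

In F major, the tonic is F, and the diatonic chord built there is a major seventh chord.
That chord is spelled F-A-C-E.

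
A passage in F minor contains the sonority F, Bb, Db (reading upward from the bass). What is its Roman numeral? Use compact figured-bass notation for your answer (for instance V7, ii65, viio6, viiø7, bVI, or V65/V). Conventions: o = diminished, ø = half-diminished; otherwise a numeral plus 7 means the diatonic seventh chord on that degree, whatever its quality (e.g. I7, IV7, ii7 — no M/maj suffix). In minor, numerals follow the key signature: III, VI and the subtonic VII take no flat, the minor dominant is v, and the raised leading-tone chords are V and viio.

Stacked in thirds the chord is Bb-Db-F: a minor triad on Bb.
In F minor, Bb is the subdominant; the diatonic minor triad there is iv.
With F in the bass the chord is in second inversion, so the figured bass is 64.

iv64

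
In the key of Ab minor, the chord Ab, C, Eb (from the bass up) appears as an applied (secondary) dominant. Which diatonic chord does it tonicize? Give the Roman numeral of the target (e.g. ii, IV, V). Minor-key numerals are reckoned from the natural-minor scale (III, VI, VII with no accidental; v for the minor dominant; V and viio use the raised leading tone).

iv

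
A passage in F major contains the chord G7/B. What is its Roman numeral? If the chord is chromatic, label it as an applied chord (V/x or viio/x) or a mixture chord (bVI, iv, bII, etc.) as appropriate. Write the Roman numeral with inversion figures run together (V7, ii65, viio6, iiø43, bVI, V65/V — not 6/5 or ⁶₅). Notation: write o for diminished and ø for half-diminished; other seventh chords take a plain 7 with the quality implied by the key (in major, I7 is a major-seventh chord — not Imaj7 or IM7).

The pitches G-B-D-F form a dominant seventh chord rooted on G.
G is not a diatonic chord root with this quality in F major, but it lies a perfect fifth above C (V), so the chord functions as an applied dominant of V.
With B in the bass the chord is in first inversion, so the figured bass is 65.

V65/V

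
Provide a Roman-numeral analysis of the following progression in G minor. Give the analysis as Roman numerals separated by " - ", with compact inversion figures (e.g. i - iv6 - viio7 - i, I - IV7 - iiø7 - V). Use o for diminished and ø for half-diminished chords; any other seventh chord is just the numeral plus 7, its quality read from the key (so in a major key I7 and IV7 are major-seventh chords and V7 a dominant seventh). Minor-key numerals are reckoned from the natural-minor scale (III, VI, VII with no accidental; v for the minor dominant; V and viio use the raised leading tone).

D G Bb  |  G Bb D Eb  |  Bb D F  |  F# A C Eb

i64 - VI65 - III - viio7

D-G-Bb has root G, degree 1 in G minor, so i64.
G-Bb-D-Eb: root Eb is the submediant; major seventh chord there is VI65.
Bb-D-F: root Bb is the mediant; major triad there is III.
F#-A-C-Eb has root F#, degree 7 in G minor, so viio7.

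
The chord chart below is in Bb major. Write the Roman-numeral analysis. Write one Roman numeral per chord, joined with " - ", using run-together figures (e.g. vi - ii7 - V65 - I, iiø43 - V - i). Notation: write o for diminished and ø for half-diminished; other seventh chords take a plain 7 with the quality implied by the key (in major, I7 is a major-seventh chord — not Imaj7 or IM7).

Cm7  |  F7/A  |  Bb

ii7 - V65 - I

Cm7: minor seventh chord on C = scale degree 2 → ii7.
F7/A has root F, degree 5 in Bb major, so V65.
Bb: root Bb is the tonic; major triad there is I.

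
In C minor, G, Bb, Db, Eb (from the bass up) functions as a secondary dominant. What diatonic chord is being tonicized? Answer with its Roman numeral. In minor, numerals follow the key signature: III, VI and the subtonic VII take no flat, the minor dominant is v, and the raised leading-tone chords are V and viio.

VI

The chord is a dominant seventh chord on Eb.
A dominant resolves down a perfect fifth: Eb → Ab. In C minor, Ab is scale degree 6, i.e. VI.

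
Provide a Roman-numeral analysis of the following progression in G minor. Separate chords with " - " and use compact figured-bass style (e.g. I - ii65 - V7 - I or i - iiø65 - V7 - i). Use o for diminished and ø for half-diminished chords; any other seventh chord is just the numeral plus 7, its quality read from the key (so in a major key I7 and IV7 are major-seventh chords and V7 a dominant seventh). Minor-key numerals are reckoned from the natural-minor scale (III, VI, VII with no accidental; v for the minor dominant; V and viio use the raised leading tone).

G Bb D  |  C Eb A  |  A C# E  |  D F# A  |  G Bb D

G-Bb-D has root G, degree 1 in G minor, so i.
C-Eb-A: root A is the supertonic; diminished triad there is iio6.
A-C#-E: a major triad on A, the applied dominant of V → V/V.
D-F#-A: root D is the dominant; major triad there is V.
G-Bb-D: minor triad on G = scale degree 1 → i.

i - iio6 - V/V - V - i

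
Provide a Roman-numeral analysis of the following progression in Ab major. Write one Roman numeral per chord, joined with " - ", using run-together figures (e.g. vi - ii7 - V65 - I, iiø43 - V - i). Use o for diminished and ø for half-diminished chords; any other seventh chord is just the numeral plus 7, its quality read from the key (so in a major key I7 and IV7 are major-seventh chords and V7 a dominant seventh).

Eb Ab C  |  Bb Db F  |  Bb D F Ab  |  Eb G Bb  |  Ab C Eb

I64 - ii - V7/V - V - I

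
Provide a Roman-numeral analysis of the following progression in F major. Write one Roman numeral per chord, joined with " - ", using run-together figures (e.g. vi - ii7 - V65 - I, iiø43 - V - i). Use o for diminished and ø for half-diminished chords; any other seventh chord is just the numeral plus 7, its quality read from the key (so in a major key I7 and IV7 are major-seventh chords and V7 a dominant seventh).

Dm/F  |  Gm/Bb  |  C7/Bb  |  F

vi6 - ii6 - V42 - I

Dm/F: root D is the submediant; minor triad there is vi6.
Gm/Bb: minor triad on G = scale degree 2 → ii6.
C7/Bb has root C, degree 5 in F major, so V42.
F: root F is the tonic; major triad there is I.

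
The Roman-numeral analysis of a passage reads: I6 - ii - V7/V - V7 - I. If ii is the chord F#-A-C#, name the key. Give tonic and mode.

E major

The anchor chord is a minor triad on F#, labeled ii.
ii on F# implies F# is the supertonic; that puts the tonic at E, and the lowercase numeral fits major mode.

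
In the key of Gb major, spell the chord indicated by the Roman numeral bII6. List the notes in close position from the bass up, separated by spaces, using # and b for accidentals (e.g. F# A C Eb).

bII6 is the Neapolitan sixth — a major triad on the lowered second degree, here in its customary first inversion. In Gb major that root is Abb.
So the chord is Abb-Cb-Ebb, a major triad.
With the 6 figure the chord is in first inversion; from the bass Cb upward in close position it reads Cb-Ebb-Abb.

Cb Ebb Abb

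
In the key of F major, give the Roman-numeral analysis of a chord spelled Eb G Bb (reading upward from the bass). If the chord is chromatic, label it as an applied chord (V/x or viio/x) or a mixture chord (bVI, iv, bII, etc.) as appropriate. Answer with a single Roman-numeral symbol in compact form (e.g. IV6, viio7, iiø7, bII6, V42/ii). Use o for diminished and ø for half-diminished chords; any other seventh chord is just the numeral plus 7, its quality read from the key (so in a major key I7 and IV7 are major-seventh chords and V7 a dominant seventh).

bVII

Stacked in thirds the chord is Eb-G-Bb: a major triad on Eb.
Eb is the lowered seventh degree of F major (diatonic 7 would be E). This is a major triad on the lowered seventh degree (the subtonic), borrowed from the parallel minor.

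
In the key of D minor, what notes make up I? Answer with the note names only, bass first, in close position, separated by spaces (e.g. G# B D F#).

I is the major tonic (Picardy third), borrowed from the parallel major. In D minor that root is D.
So the chord is D-F#-A.

D F# A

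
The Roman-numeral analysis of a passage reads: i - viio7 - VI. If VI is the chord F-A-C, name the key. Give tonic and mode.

A minor

The anchor chord is a major triad on F, labeled VI.
Counting down 5 scale steps from F places the tonic on A; a major triad on degree 6 is diatonic only in minor.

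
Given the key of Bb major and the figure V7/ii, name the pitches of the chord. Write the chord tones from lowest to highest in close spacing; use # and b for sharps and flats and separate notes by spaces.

The slash means an applied dominant: we want the dominant of ii. In Bb major, ii is C minor, and its dominant is built on G.
Building a dominant seventh chord on G gives G-B-D-F.

G B D F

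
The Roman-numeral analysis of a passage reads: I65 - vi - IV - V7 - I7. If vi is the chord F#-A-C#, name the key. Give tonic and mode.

The anchor chord is a minor triad on F#, labeled vi.
If F# is scale degree 6 and the mode makes that degree carry a minor triad, the tonic is A and the mode is major.

A major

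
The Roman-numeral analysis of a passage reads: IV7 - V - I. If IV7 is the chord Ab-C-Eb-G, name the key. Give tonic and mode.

IV7 is given as Ab-C-Eb-G — a major seventh chord with root Ab.
IV7 on Ab implies Ab is the subdominant; that puts the tonic at Eb, and the uppercase numeral fits major mode.

Eb major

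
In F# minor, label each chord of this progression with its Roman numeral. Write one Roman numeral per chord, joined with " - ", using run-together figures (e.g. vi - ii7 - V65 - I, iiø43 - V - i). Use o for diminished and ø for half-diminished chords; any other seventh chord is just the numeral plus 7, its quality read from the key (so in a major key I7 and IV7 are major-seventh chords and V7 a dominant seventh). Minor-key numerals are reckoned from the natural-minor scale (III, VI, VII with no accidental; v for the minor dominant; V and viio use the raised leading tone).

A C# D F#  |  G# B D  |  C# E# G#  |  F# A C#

VI43 - iio - V - i

A-C#-D-F#: root D is the submediant; major seventh chord there is VI43.
G#-B-D: root G# is the supertonic; diminished triad there is iio.
C#-E#-G#: root C# is the dominant; major triad there is V.
F#-A-C# has root F#, degree 1 in F# minor, so i.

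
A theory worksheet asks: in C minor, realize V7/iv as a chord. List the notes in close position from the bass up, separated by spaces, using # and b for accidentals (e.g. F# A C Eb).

C E G Bb

V7/iv is a secondary dominant — the dominant seventh of iv. iv in C minor is F, so the applied chord's root is C, a perfect fifth above.
Building a dominant seventh chord on C gives C-E-G-Bb.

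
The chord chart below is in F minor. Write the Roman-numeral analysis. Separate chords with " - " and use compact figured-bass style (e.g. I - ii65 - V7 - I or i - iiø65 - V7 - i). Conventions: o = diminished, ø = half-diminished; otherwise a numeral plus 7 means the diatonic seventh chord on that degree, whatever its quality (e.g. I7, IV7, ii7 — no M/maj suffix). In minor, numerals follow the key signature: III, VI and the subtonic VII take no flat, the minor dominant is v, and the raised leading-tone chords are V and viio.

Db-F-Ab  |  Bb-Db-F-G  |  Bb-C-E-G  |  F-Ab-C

Db-F-Ab has root Db, degree 6 in F minor, so VI.
Bb-Db-F-G: root G is the supertonic; half-diminished seventh chord there is iiø65.
Bb-C-E-G: root C is the dominant; dominant seventh chord there is V42.
F-Ab-C: minor triad on F = scale degree 1 → i.

VI - iiø65 - V42 - i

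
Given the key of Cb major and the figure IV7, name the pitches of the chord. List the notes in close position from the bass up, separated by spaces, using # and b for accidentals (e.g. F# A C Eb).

The numeral's case and figure indicate a major seventh chord. In Cb major its root, the fourth degree, is Fb.
That chord is spelled Fb-Ab-Cb-Eb.

Fb Ab Cb Eb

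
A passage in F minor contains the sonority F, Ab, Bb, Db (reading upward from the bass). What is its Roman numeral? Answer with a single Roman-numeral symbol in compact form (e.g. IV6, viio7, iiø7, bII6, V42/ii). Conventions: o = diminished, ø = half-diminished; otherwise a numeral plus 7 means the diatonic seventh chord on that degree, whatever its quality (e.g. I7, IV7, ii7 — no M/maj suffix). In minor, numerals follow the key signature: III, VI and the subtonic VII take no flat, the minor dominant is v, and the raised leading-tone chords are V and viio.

iv43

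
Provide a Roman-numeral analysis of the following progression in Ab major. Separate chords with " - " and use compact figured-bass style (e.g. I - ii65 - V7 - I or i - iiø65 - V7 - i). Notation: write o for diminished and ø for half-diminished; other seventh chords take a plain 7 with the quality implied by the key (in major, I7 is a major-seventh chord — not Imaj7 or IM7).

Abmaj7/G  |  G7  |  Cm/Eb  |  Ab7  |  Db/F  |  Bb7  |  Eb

I42 - V7/iii - iii6 - V7/IV - IV6 - V7/V - V

Abmaj7/G: root Ab is the tonic; major seventh chord there is I42.
G7: a dominant seventh chord on G, the applied dominant of iii → V7/iii.
Cm/Eb: minor triad on C = scale degree 3 → iii6.
Ab7: a dominant seventh chord on Ab, the applied dominant of IV → V7/IV.
Db/F has root Db, degree 4 in Ab major, so IV6.
Bb7: a dominant seventh chord on Bb, the applied dominant of V → V7/V.
Eb: root Eb is the dominant; major triad there is V.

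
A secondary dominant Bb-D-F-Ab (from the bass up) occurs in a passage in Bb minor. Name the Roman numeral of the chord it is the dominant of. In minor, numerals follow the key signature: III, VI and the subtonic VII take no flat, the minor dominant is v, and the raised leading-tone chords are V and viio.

The chord is a dominant seventh chord on Bb.
A dominant resolves down a perfect fifth: Bb → Eb. In Bb minor, Eb is scale degree 4, i.e. iv.

iv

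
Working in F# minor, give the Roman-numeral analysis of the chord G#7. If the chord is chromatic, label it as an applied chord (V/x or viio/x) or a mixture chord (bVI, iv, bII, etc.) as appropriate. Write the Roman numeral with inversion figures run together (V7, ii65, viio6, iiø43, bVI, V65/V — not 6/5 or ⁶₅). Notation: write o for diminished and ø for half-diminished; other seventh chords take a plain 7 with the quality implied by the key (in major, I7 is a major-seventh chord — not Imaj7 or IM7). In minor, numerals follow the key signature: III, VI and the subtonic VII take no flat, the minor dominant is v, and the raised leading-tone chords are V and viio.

V7/V

Stacked in thirds the chord is G#-B#-D#-F#: a dominant seventh chord on G#.
G# is not a diatonic chord root with this quality in F# minor, but it lies a perfect fifth above C# (V), so the chord functions as an applied dominant of V.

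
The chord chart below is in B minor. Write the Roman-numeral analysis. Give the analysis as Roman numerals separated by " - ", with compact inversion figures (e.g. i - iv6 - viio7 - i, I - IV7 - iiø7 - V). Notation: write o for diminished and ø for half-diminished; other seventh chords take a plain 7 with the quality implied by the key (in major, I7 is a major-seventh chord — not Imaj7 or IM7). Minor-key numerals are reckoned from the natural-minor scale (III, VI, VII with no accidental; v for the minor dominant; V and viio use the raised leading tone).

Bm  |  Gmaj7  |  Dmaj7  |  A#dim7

i - VI7 - III7 - viio7

Bm: minor triad on B = scale degree 1 → i.
Gmaj7: major seventh chord on G = scale degree 6 → VI7.
Dmaj7: root D is the mediant; major seventh chord there is III7.
A#dim7: fully diminished seventh chord on A# = scale degree 7 → viio7.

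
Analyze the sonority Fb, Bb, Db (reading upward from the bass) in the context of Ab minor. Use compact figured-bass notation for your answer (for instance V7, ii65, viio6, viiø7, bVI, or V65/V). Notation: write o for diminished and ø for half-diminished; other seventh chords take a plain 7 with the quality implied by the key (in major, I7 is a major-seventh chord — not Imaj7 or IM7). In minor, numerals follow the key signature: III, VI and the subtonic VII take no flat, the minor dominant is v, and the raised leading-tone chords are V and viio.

iio64

Stacked in thirds the chord is Bb-Db-Fb: a diminished triad on Bb.
Bb is scale degree 2 in Ab minor, and a diminished triad on that degree is written iio.
With Fb in the bass the chord is in second inversion, so the figured bass is 64.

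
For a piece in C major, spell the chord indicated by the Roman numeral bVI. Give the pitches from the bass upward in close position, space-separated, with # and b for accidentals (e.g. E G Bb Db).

Scale degree 6 in C major is A; lowering it a half step gives Ab. bVI is a major triad on the lowered sixth degree, borrowed from the parallel minor.
So the chord is Ab-C-Eb, a major triad.

Ab C Eb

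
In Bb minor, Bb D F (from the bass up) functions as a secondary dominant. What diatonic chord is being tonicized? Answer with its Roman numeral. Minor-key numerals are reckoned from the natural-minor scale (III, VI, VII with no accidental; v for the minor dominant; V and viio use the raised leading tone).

iv

The chord is a major triad on Bb.
A dominant resolves down a perfect fifth: Bb → Eb. In Bb minor, Eb is scale degree 4, i.e. iv.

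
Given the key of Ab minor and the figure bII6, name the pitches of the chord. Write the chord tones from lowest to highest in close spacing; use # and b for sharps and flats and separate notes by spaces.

Db Fb Bbb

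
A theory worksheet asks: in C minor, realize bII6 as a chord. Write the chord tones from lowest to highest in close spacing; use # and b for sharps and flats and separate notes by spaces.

bII6 is the Neapolitan sixth — a major triad on the lowered second degree, here in its customary first inversion. In C minor that root is Db.
So the chord is Db-F-Ab, a major triad.
With the 6 figure the chord is in first inversion; from the bass F upward in close position it reads F-Ab-Db.

F Ab Db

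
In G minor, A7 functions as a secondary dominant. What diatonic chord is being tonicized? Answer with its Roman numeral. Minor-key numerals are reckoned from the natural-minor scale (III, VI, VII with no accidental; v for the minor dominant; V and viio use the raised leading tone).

The chord is a dominant seventh chord on A.
A dominant resolves down a perfect fifth: A → D. In G minor, D is scale degree 5, i.e. V.

V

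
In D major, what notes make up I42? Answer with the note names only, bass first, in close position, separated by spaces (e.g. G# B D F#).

C# D F# A

The numeral's case and figure indicate a major seventh chord. In D major its root, scale degree 1, is D.
That chord is spelled D-F#-A-C#.
With the 42 figure the chord is in third inversion; from the bass C# upward in close position it reads C#-D-F#-A.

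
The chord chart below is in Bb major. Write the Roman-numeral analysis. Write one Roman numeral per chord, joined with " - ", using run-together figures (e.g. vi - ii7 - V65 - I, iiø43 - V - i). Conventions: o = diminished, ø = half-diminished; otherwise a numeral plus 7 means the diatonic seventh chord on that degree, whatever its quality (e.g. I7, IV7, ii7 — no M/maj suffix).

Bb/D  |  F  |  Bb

I6 - V - I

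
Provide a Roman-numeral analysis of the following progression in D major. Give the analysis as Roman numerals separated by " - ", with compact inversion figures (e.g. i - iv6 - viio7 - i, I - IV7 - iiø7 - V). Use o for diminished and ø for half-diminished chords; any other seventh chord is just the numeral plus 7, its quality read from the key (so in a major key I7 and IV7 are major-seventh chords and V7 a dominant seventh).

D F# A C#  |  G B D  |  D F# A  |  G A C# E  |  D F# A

I7 - IV - I - V42 - I

D-F#-A-C#: major seventh chord on D = scale degree 1 → I7.
G-B-D: major triad on G = scale degree 4 → IV.
D-F#-A: root D is the tonic; major triad there is I.
G-A-C#-E: dominant seventh chord on A = scale degree 5 → V42.
D-F#-A: major triad on D = scale degree 1 → I.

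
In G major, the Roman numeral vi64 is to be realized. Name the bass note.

vi in G major has root E; the chord is E-G-B.
The figure 64 means second inversion — the fifth is in the bass.

B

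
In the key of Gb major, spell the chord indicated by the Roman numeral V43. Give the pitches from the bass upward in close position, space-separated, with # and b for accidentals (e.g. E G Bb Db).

Ab Cb Db F

In Gb major, scale degree 5 is Db, and the diatonic chord built there is a dominant seventh chord.
Stacking thirds from Db gives Db-F-Ab-Cb.
With the 43 figure the chord is in second inversion; from the bass Ab upward in close position it reads Ab-Cb-Db-F.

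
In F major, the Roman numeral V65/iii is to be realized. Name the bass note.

G#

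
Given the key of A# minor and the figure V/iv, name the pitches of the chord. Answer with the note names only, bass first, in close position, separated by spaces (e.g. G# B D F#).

A# C## E#

The slash means an applied dominant: we want the dominant of iv. In A# minor, iv is D# minor, and its dominant is built on A#.
Building a major triad on A# gives A#-C##-E#.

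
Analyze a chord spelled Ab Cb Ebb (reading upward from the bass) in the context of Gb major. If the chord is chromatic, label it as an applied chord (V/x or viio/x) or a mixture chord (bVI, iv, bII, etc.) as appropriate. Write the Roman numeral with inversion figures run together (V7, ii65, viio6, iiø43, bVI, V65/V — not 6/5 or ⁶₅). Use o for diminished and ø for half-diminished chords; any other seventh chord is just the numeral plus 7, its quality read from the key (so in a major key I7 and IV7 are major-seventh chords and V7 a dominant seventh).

iio

Stacked in thirds the chord is Ab-Cb-Ebb: a diminished triad on Ab.
Ab is the second degree of Gb major. This is the diminished supertonic triad, borrowed from the parallel minor.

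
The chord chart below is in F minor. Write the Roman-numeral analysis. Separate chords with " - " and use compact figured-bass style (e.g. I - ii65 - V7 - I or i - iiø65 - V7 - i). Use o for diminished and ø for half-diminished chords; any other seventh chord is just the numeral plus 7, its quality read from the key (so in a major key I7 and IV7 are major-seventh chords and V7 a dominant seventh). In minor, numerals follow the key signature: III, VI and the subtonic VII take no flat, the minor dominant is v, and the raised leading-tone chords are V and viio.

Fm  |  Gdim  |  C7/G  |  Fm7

i - iio - V43 - i7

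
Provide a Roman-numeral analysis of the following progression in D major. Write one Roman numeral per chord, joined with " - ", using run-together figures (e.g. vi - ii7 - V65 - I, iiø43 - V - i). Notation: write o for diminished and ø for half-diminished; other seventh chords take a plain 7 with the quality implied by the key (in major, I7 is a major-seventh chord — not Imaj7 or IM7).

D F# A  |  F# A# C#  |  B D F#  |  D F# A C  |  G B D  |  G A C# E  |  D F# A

I - V/vi - vi - V7/IV - IV - V42 - I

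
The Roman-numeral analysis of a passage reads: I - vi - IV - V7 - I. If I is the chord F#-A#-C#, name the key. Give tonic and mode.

F# major

The anchor chord is a major triad on F#, labeled I.
If F# is scale degree 1 and the mode makes that degree carry a major triad, the tonic is F# and the mode is major.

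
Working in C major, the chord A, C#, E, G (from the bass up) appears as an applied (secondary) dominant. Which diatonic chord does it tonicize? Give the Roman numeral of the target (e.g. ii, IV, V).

The chord is a dominant seventh chord on A.
A dominant resolves down a perfect fifth: A → D. In C major, D is scale degree 2, i.e. ii.

ii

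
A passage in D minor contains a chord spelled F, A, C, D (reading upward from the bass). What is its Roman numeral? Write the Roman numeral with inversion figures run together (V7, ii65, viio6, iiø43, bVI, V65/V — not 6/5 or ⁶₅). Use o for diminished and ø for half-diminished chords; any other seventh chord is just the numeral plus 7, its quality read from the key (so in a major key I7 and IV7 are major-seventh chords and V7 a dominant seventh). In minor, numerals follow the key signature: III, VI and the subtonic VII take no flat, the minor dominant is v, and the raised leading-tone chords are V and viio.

The pitches D-F-A-C form a minor seventh chord rooted on D.
In D minor, D is the tonic; the diatonic minor seventh chord there is i7.
With F in the bass the chord is in first inversion, so the figured bass is 65.

i65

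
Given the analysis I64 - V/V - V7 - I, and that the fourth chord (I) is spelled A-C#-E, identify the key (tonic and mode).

A major

The anchor chord is a major triad on A, labeled I.
If A is scale degree 1 and the mode makes that degree carry a major triad, the tonic is A and the mode is major.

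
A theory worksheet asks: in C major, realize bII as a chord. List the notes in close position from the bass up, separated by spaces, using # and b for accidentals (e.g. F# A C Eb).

Scale degree 2 in C major is D; lowering it a half step gives Db. bII is the Neapolitan chord — a major triad on the lowered second degree.
So the chord is Db-F-Ab.

Db F Ab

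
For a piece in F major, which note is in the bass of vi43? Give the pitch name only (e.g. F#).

A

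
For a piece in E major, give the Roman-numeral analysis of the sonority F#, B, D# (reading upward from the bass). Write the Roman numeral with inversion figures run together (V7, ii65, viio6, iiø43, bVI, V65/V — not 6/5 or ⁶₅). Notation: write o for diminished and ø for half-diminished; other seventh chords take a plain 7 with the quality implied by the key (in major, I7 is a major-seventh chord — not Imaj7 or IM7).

V64

The pitches B-D#-F# form a major triad rooted on B.
B is scale degree 5 in E major, and a major triad on that degree is written V.
With F# in the bass the chord is in second inversion, so the figured bass is 64.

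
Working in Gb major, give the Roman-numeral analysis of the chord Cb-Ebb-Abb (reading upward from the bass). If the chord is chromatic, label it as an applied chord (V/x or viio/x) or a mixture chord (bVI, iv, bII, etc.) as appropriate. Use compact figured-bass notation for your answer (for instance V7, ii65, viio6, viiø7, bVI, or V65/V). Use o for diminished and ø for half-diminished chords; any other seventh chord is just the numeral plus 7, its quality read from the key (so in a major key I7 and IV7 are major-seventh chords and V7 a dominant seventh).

bII6

The pitches Abb-Cb-Ebb form a major triad rooted on Abb.
Abb is the lowered second degree of Gb major (diatonic 2 would be Ab). This is the Neapolitan sixth — a major triad on the lowered second degree, here in its customary first inversion.
With Cb in the bass the chord is in first inversion, so the figured bass is 6.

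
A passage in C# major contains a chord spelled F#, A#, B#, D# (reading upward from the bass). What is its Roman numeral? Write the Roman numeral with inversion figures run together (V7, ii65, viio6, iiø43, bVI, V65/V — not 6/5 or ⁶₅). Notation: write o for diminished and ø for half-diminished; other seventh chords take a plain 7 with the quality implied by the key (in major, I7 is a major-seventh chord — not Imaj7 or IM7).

The pitches B#-D#-F#-A# form a half-diminished seventh chord rooted on B#.
In C# major, B# is the leading tone; the diatonic half-diminished seventh chord there is viiø7.
With F# in the bass the chord is in second inversion, so the figured bass is 43.

viiø43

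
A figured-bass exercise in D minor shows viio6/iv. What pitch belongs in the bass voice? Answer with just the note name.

A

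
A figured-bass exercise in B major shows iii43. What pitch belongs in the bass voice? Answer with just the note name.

A#

iii in B major has root D#; the chord is D#-F#-A#-C#.
The figure 43 means second inversion — the fifth is in the bass.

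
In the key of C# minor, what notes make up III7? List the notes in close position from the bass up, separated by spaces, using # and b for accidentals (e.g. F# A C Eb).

E G# B D#

In C# minor, scale degree 3 is E, and the diatonic chord built there is a major seventh chord.
Stacking thirds from E gives E-G#-B-D#.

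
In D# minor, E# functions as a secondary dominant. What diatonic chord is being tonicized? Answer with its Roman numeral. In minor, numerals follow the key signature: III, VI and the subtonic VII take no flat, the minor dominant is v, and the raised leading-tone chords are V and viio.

V

The chord is a major triad on E#.
A dominant resolves down a perfect fifth: E# → A#. In D# minor, A# is scale degree 5, i.e. V.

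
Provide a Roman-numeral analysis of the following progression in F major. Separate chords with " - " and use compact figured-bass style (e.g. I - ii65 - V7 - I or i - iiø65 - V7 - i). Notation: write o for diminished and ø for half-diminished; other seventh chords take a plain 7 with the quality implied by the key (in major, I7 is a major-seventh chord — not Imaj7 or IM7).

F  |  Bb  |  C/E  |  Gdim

F: major triad on F = scale degree 1 → I.
Bb has root Bb, degree 4 in F major, so IV.
C/E: root C is the dominant; major triad there is V6.
Gdim is non-diatonic — iio, a mixture chord from F minor.

I - IV - V6 - iio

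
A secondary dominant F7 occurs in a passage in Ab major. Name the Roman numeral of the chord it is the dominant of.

The chord is a dominant seventh chord on F.
A dominant resolves down a perfect fifth: F → Bb. In Ab major, Bb is scale degree 2, i.e. ii.

ii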